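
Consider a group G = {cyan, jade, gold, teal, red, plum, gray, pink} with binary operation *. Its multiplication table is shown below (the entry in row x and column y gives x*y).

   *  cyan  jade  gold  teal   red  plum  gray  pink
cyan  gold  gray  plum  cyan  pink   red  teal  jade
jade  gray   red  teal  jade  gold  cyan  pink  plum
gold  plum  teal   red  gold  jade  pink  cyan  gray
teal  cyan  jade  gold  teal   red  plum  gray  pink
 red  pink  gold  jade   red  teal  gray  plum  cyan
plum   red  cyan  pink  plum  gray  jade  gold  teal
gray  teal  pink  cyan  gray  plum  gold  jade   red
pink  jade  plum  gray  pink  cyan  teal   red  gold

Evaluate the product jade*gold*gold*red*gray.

jade*gold = teal
teal*gold = gold
gold*red = jade
jade*gray = pink

pink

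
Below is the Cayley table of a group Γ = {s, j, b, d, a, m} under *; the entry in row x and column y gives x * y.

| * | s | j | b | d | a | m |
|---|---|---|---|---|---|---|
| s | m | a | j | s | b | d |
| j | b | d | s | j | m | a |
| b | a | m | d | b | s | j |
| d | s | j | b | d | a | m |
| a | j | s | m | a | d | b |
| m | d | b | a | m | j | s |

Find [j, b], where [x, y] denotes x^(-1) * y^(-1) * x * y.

m

Identity is d; from the table j^(-1) = j and b^(-1) = b.
j * b = s
s * j = a
a * b = m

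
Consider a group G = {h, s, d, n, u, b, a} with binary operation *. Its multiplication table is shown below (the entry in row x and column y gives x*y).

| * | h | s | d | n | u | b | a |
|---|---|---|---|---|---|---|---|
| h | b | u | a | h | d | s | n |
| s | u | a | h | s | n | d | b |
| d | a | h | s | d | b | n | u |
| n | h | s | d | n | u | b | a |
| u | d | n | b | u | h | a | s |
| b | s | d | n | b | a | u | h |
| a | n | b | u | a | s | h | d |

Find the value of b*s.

d

Read row b, column s: b*s = d.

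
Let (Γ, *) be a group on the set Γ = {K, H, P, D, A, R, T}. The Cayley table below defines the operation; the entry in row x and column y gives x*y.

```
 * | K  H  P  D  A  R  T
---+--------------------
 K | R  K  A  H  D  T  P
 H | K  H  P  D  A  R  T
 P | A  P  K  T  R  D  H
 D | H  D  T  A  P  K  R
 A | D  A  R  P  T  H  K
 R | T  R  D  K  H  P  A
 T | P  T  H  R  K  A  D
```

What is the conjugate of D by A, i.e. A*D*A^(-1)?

The identity is H. In row A, the entry H sits in column R, so A^(-1) = R.
A*D = P
P*R = D

D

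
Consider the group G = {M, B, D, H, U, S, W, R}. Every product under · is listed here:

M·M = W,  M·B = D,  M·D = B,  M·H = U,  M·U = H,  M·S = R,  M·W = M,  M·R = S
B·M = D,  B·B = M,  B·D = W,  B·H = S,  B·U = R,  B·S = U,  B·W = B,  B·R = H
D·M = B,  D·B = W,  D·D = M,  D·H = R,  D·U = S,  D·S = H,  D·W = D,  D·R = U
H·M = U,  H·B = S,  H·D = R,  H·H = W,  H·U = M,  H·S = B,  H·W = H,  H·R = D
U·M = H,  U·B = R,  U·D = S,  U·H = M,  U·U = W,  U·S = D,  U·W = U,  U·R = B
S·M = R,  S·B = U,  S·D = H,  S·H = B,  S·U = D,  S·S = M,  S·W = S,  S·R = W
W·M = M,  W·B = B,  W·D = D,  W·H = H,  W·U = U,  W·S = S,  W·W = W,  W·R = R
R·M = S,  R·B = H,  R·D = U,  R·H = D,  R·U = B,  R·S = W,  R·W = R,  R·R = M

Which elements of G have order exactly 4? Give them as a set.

{B, D, R, S}

Identity is W. Compute the order of each non-identity element by repeated multiplication:
  M: M → W  (order 2)
  B: B → M → D → W  (order 4)
  D: D → M → B → W  (order 4)
  H: H → W  (order 2)
  U: U → W  (order 2)
  S: S → M → R → W  (order 4)
  R: R → M → S → W  (order 4)
Elements of order 4: {B, D, R, S}.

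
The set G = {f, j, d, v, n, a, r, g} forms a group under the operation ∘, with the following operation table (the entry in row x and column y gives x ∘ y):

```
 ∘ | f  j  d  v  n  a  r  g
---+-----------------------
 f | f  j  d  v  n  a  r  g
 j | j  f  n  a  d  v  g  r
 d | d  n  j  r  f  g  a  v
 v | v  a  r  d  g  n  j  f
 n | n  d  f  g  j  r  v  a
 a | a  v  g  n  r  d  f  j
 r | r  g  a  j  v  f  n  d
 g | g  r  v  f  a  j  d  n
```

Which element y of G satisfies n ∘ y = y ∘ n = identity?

d

First locate the identity: row f matches the header, so f is the identity.
Scan row n for f: n ∘ d = f. Hence n^(-1) = d.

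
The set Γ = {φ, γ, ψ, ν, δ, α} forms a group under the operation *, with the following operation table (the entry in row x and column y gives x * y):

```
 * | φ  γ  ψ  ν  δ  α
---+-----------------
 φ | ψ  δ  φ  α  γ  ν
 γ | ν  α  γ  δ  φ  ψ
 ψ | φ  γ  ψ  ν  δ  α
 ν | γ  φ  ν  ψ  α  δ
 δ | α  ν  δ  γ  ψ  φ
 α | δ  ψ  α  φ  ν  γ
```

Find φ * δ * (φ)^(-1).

The identity is ψ. In row φ, the entry ψ sits in column φ, so φ^(-1) = φ.
φ * δ = γ
γ * φ = ν
(Structurally, Γ here is isomorphic to the symmetric group S_3.)

ν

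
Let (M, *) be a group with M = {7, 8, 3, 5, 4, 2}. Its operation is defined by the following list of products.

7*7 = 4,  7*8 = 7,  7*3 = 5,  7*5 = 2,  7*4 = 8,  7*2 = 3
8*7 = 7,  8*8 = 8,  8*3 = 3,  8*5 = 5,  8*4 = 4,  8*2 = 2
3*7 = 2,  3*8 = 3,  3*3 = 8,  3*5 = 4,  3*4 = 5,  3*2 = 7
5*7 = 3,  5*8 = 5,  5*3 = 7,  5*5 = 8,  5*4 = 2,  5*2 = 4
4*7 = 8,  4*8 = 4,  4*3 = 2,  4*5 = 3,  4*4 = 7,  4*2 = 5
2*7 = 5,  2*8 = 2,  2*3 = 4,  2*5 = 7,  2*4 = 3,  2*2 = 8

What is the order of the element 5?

The identity element is 8 (its row matches the header).
5^1 = 5
5^2 = 5 * 5 = 8
The first power of 5 equal to the identity is 5^2, so ord(5) = 2.

2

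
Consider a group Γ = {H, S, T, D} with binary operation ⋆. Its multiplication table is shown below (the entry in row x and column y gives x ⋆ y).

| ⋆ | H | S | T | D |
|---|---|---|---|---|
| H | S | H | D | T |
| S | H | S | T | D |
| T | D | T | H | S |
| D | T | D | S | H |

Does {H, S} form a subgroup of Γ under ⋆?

{H, S} contains the identity S.
Checking products: every product of two elements of {H, S} (read from the table) lies in {H, S}, so the set is closed.
In a finite group, a nonempty closed subset is a subgroup. So {H, S} ≤ Γ.

Yes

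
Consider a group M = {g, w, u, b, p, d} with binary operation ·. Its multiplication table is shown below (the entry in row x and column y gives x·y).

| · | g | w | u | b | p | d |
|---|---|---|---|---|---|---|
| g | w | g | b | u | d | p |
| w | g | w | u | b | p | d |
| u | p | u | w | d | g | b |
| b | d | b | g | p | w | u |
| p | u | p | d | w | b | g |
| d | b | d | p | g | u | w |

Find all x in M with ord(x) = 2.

Identity is w. Compute the order of each non-identity element by repeated multiplication:
  g: g → w  (order 2)
  u: u → w  (order 2)
  b: b → p → w  (order 3)
  p: p → b → w  (order 3)
  d: d → w  (order 2)
Elements of order 2: {d, g, u}.

{d, g, u}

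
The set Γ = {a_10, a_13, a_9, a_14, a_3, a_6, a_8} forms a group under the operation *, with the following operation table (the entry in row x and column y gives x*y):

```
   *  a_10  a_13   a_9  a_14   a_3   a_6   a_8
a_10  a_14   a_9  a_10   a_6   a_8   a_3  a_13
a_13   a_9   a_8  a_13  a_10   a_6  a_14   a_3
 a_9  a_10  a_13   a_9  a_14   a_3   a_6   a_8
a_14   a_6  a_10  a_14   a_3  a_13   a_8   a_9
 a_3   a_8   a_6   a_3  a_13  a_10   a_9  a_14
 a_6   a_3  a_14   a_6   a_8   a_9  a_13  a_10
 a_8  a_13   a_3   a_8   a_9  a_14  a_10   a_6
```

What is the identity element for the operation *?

a_9

The identity e satisfies e*x = x for all x, so its row in the table reproduces the column headers.
Row a_9 reads: a_10, a_13, a_9, a_14, a_3, a_6, a_8 — exactly the header order. So a_9 is the identity.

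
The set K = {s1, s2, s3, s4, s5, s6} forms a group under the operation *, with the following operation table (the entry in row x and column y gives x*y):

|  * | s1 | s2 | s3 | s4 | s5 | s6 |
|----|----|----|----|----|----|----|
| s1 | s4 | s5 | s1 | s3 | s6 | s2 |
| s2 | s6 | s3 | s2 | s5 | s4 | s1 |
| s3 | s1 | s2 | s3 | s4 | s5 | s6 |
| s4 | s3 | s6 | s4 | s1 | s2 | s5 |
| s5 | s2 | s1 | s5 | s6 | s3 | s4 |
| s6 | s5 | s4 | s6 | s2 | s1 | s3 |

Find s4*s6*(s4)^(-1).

s2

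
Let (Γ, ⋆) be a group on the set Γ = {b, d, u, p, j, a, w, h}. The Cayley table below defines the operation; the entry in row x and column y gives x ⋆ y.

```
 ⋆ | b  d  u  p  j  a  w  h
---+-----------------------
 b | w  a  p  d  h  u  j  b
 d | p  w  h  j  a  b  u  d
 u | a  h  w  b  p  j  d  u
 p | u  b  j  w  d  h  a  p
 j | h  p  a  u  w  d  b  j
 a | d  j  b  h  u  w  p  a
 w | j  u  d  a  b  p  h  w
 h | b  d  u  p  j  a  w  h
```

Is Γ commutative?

No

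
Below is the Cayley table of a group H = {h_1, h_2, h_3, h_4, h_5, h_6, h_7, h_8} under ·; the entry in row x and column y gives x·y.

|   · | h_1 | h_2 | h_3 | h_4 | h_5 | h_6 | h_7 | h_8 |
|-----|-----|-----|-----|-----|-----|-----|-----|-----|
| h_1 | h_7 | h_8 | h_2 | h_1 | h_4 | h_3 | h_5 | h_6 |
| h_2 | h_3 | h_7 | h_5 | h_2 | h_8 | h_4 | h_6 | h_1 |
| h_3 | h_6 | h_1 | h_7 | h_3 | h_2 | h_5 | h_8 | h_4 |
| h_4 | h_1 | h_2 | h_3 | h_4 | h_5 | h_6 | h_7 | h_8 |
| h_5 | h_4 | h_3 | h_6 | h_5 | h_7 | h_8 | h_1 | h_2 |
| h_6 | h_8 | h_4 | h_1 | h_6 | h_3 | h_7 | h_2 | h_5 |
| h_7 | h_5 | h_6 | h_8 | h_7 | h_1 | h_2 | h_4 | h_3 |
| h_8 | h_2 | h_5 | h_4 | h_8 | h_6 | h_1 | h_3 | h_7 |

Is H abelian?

h_3·h_2 = h_1 but h_2·h_3 = h_5.
Since h_3 and h_2 do not commute, H is not abelian.

No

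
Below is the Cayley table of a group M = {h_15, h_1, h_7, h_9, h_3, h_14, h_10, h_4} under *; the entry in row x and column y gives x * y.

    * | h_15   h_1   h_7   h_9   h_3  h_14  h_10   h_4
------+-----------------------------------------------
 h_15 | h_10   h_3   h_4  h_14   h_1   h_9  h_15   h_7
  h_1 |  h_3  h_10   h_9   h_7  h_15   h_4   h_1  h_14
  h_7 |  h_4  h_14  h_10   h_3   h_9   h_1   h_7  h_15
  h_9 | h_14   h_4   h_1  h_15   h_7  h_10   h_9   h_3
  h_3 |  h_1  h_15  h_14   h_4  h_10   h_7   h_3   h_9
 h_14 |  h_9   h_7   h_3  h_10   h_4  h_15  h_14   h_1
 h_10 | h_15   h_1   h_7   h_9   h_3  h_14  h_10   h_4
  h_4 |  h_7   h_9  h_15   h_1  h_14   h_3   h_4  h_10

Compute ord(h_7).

The identity element is h_10 (its row matches the header).
h_7^1 = h_7
h_7^2 = h_7 * h_7 = h_10
The first power of h_7 equal to the identity is h_7^2, so ord(h_7) = 2.

2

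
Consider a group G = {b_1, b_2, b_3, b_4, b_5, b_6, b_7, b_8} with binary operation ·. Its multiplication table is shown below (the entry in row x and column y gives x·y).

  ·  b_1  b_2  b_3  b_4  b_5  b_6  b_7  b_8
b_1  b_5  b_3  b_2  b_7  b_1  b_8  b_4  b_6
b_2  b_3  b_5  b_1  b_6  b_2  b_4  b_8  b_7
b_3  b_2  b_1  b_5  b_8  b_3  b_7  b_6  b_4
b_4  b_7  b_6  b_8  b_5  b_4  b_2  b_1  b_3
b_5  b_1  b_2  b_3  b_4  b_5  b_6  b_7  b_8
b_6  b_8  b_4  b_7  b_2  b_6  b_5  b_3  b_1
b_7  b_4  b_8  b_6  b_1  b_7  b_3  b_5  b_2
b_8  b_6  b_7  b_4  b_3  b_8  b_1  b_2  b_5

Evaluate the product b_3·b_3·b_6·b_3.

b_7

b_3·b_3 = b_5
b_5·b_6 = b_6
b_6·b_3 = b_7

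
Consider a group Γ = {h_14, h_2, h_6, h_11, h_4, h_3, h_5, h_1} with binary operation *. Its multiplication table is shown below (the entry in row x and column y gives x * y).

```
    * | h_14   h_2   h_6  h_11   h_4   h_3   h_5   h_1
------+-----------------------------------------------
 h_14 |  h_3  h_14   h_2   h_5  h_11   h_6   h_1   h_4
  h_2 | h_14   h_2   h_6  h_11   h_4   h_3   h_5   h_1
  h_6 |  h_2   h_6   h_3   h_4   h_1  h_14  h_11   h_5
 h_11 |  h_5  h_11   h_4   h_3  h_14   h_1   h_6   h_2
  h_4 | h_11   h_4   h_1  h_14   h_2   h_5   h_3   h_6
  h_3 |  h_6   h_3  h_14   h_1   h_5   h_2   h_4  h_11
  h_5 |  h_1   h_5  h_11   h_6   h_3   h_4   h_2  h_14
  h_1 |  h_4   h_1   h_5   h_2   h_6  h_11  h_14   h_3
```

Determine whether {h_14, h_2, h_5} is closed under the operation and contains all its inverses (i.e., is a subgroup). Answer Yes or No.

No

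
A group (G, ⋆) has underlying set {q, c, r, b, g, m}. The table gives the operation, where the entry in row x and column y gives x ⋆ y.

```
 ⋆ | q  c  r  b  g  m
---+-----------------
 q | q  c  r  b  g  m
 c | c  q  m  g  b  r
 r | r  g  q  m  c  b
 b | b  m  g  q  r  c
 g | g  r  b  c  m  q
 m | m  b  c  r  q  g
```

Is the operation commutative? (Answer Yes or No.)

m ⋆ c = b but c ⋆ m = r.
Since m and c do not commute, G is not abelian.

No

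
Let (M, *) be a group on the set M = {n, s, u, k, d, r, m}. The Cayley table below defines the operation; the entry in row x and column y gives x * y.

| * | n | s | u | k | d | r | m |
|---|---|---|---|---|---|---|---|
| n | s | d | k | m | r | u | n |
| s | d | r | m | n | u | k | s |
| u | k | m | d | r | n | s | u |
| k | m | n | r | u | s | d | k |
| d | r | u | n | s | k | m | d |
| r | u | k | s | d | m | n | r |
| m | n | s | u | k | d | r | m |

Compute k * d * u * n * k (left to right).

m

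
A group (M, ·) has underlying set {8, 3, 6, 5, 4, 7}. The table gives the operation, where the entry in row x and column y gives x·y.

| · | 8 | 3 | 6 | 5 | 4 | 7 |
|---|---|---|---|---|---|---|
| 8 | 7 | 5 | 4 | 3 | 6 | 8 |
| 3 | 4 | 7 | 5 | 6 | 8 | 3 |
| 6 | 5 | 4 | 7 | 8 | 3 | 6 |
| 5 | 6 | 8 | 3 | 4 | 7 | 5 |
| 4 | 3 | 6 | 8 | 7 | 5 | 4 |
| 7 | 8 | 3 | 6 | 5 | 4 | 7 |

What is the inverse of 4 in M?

5

First locate the identity: row 7 matches the header, so 7 is the identity.
Scan row 4 for 7: 4·5 = 7. Hence 4^(-1) = 5.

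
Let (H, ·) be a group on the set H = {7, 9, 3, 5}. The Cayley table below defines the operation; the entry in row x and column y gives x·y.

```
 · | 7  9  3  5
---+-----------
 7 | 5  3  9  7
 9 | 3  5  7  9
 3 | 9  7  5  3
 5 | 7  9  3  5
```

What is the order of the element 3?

The identity element is 5 (its row matches the header).
3^1 = 3
3^2 = 3·3 = 5
The first power of 3 equal to the identity is 3^2, so ord(3) = 2.

2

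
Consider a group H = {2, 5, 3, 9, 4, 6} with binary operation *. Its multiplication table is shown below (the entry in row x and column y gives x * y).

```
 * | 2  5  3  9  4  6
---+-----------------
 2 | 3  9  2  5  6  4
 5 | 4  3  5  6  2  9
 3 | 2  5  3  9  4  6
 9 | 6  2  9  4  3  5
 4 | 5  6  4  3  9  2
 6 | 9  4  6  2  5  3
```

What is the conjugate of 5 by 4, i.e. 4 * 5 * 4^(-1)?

2

The identity is 3. In row 4, the entry 3 sits in column 9, so 4^(-1) = 9.
4 * 5 = 6
6 * 9 = 2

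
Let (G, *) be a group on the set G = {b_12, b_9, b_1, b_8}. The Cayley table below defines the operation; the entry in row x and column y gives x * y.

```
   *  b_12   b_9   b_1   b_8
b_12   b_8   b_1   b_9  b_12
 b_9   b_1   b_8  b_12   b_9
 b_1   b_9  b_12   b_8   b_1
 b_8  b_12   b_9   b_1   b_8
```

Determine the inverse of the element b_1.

b_1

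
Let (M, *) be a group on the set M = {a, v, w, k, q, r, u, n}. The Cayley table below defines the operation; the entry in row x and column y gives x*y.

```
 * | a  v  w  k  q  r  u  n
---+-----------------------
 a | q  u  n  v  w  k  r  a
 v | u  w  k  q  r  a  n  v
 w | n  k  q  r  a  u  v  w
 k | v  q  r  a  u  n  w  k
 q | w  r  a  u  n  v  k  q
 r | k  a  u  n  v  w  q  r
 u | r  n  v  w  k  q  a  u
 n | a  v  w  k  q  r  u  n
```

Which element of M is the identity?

n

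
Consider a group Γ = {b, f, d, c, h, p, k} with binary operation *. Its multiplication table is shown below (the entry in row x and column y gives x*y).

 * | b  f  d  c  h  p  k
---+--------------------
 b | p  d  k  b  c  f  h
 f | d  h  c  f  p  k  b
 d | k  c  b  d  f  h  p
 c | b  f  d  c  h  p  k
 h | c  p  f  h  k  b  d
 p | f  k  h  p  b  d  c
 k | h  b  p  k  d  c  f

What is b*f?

Read row b, column f: b*f = d.
(Structurally, Γ here is isomorphic to the cyclic group Z_7.)

d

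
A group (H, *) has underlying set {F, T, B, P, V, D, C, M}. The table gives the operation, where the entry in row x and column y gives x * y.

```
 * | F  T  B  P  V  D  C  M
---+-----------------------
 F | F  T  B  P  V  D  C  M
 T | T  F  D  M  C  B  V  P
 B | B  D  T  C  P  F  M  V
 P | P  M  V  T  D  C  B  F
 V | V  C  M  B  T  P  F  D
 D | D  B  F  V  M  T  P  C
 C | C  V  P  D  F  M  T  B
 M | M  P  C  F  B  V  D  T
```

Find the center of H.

{F, T}

An element z is central iff its row equals its column in the table.
For P: P * V = D ≠ B = V * P, so P ∉ Z.
Checking each element this way leaves Z(H) = {F, T}.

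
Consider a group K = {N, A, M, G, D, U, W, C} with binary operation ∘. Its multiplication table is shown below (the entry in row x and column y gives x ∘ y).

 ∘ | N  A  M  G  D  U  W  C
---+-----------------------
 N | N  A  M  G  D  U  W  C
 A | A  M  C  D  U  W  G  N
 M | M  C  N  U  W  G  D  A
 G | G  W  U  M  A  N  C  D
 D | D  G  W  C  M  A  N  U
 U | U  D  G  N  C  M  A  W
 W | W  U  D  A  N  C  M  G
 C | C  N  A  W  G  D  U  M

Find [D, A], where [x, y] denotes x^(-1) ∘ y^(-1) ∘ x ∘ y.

M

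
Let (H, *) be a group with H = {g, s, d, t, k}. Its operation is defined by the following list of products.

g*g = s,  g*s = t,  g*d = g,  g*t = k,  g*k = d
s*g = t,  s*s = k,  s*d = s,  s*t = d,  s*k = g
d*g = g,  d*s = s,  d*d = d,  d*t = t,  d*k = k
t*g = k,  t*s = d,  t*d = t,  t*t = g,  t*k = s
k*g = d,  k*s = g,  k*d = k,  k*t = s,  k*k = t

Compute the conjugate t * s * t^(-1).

s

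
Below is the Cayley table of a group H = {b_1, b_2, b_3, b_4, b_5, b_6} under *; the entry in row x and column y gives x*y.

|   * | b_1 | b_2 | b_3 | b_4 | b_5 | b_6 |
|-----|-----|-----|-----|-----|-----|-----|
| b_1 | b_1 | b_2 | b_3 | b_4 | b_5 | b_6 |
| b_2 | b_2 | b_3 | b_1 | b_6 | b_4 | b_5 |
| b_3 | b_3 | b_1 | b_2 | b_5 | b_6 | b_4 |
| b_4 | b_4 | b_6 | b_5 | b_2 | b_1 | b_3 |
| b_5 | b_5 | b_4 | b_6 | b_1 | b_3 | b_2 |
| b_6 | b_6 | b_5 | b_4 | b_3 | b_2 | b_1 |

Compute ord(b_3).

The identity element is b_1 (its row matches the header).
b_3^1 = b_3
b_3^2 = b_3*b_3 = b_2
b_3^3 = b_2*b_3 = b_1
The first power of b_3 equal to the identity is b_3^3, so ord(b_3) = 3.

3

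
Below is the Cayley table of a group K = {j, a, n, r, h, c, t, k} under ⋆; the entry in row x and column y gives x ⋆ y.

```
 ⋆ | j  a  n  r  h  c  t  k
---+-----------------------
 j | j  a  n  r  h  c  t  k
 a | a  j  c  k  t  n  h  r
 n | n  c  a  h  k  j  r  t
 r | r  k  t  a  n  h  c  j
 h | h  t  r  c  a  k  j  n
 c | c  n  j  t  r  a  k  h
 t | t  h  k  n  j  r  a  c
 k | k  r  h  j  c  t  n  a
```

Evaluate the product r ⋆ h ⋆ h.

k

r ⋆ h = n
n ⋆ h = k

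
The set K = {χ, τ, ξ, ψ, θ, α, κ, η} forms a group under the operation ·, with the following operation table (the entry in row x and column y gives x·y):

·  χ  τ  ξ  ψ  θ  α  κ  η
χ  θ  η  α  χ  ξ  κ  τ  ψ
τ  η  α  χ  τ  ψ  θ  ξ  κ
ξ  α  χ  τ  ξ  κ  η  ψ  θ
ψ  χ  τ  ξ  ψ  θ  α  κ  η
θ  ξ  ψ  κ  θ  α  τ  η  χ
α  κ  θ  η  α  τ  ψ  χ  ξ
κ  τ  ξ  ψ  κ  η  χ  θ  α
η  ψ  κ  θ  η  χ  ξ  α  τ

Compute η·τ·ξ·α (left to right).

η·τ = κ
κ·ξ = ψ
ψ·α = α

α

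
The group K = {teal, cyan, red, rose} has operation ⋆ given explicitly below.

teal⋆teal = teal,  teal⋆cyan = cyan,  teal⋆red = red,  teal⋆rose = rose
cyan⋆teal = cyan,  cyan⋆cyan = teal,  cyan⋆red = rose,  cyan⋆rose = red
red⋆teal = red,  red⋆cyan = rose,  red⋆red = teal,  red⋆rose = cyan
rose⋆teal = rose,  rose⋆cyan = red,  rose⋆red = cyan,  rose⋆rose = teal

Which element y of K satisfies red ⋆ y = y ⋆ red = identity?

First locate the identity: row teal matches the header, so teal is the identity.
Scan row red for teal: red ⋆ red = teal. Hence red^(-1) = red.

red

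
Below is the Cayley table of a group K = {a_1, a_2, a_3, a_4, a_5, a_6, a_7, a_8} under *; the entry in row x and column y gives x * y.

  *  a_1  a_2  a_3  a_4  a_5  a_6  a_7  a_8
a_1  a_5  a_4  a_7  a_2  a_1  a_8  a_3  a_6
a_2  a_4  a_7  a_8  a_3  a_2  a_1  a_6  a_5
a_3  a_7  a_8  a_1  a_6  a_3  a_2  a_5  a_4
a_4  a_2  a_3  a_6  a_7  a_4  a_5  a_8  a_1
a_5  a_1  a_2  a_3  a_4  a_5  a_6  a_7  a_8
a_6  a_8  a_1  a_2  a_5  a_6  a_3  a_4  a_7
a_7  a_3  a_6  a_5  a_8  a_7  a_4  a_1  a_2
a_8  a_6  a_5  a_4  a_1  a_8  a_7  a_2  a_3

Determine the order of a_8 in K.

The identity element is a_5 (its row matches the header).
a_8^1 = a_8
a_8^2 = a_8 * a_8 = a_3
a_8^3 = a_3 * a_8 = a_4
a_8^4 = a_4 * a_8 = a_1
a_8^5 = a_1 * a_8 = a_6
a_8^6 = a_6 * a_8 = a_7
a_8^7 = a_7 * a_8 = a_2
a_8^8 = a_2 * a_8 = a_5
The first power of a_8 equal to the identity is a_8^8, so ord(a_8) = 8.
(Structurally, K here is isomorphic to the cyclic group Z_8.)

8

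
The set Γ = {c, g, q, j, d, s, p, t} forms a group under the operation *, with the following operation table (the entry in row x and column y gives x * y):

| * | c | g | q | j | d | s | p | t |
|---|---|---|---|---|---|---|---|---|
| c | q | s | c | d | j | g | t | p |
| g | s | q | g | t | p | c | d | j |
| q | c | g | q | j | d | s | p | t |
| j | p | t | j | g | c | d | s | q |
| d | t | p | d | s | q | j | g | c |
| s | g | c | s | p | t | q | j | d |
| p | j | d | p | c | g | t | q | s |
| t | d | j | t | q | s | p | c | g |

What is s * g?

Read row s, column g: s * g = c.

c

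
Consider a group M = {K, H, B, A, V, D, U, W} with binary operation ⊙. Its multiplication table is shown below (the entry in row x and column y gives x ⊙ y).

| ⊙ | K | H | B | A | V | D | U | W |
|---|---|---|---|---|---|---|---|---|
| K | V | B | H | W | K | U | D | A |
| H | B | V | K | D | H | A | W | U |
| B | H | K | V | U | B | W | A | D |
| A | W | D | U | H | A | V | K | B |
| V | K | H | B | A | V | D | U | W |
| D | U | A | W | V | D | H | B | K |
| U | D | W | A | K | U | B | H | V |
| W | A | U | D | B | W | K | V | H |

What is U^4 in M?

U^1 = U
U^2 = U ⊙ U = H
U^3 = H ⊙ U = W
U^4 = W ⊙ U = V

V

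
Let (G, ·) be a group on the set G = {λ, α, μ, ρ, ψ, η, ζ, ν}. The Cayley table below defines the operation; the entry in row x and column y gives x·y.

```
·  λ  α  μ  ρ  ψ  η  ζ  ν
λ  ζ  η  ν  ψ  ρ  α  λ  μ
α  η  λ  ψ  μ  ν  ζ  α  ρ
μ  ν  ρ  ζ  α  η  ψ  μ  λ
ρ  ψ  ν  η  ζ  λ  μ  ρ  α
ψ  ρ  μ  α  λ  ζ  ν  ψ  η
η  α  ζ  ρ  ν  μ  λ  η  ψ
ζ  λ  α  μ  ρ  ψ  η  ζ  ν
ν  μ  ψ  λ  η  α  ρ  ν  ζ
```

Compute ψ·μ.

Read row ψ, column μ: ψ·μ = α.

α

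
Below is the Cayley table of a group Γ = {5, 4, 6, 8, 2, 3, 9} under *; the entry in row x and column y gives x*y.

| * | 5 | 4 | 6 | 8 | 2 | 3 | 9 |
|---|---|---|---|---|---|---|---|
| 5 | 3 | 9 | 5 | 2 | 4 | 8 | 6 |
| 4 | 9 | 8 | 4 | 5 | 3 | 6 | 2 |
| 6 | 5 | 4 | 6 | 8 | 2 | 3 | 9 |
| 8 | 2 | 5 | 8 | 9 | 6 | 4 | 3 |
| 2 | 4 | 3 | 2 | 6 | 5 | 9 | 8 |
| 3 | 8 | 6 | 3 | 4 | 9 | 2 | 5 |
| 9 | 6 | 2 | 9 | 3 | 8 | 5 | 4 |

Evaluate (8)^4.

8^1 = 8
8^2 = 8*8 = 9
8^3 = 9*8 = 3
8^4 = 3*8 = 4
(Structurally, Γ here is isomorphic to the cyclic group Z_7.)

4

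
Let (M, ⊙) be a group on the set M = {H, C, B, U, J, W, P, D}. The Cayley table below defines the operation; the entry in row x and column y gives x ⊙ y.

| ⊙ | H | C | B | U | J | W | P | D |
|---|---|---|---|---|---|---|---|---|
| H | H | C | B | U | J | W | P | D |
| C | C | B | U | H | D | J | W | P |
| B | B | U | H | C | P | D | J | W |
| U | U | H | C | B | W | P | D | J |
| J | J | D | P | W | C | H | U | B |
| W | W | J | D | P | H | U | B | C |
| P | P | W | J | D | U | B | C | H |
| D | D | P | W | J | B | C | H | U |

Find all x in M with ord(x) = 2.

{B}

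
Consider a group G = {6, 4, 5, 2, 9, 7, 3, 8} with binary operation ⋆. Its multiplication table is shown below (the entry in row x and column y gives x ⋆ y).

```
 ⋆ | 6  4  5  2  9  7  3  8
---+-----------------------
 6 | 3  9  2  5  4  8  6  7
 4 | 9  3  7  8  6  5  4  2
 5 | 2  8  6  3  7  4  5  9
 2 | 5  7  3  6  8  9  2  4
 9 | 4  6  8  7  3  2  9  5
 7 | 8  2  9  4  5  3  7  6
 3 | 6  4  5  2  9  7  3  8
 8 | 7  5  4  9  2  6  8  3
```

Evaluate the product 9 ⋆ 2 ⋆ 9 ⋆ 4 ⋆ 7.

6

9 ⋆ 2 = 7
7 ⋆ 9 = 5
5 ⋆ 4 = 8
8 ⋆ 7 = 6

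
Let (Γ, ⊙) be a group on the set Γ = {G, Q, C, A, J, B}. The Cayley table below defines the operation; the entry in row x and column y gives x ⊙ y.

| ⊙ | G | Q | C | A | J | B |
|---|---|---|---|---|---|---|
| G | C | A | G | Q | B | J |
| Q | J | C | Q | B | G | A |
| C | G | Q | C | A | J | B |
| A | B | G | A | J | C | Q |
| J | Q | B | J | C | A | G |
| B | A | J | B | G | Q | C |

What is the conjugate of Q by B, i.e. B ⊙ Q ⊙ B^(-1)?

G

The identity is C. In row B, the entry C sits in column B, so B^(-1) = B.
B ⊙ Q = J
J ⊙ B = G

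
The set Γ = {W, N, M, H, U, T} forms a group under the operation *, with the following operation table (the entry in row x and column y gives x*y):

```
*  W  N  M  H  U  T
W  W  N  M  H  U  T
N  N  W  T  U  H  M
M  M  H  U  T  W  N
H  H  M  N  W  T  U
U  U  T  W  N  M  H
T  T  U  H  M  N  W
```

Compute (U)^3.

U^1 = U
U^2 = U*U = M
U^3 = M*U = W

W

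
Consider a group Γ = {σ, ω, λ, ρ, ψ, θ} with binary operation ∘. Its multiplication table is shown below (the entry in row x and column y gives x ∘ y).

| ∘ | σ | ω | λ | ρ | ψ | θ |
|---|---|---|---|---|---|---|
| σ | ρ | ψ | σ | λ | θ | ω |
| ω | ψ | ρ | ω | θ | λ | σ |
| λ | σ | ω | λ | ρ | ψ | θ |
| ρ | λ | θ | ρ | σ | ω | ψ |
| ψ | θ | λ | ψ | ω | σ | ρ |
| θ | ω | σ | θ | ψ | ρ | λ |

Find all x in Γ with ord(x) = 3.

Identity is λ. Compute the order of each non-identity element by repeated multiplication:
  σ: σ → ρ → λ  (order 3)
  ω: ω → ρ → θ → σ → ψ → λ  (order 6)
  ρ: ρ → σ → λ  (order 3)
  ψ: ψ → σ → θ → ρ → ω → λ  (order 6)
  θ: θ → λ  (order 2)
Elements of order 3: {ρ, σ}.

{ρ, σ}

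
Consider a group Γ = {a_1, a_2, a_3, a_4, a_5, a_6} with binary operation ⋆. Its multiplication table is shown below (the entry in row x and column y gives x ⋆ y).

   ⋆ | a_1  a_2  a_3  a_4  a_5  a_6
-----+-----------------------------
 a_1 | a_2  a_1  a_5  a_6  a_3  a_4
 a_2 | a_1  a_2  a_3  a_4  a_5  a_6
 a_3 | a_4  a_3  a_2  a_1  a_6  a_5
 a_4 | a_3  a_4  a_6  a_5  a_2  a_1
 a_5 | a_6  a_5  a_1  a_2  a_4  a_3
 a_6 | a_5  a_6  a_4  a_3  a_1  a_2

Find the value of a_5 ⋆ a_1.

a_6

Read row a_5, column a_1: a_5 ⋆ a_1 = a_6.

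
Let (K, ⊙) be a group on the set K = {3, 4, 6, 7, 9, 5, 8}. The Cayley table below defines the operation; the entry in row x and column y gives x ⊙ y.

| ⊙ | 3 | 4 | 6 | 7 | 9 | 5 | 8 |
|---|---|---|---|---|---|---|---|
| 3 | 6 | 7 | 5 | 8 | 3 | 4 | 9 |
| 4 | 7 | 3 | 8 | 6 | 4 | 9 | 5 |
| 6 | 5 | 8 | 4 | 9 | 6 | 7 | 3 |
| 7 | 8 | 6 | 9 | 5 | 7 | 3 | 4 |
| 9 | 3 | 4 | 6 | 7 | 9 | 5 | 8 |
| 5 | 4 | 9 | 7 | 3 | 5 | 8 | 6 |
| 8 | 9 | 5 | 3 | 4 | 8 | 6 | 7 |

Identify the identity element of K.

9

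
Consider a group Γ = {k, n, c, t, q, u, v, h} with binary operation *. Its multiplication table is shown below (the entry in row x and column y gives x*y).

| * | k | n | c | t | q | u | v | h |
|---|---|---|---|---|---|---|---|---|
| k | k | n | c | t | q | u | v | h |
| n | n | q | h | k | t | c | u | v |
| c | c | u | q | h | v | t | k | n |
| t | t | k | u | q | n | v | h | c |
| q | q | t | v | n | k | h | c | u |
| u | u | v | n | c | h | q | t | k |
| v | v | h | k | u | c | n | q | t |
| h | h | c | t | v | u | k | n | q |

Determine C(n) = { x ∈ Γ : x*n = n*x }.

{k, n, q, t}

Compare row n with column n entry by entry.
q*n = t = n*q, so q commutes with n.
v*n = h but n*v = u, so v does not.
Collecting the elements that commute with n: C(n) = {k, n, q, t}.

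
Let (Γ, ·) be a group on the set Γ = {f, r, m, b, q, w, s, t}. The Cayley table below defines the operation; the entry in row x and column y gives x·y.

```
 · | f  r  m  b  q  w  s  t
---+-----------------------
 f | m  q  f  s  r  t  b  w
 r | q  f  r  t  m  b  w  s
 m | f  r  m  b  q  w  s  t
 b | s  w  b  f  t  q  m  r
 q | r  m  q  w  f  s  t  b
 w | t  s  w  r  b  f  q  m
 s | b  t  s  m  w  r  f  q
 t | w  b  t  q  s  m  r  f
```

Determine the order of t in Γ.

The identity element is m (its row matches the header).
t^1 = t
t^2 = t·t = f
t^3 = f·t = w
t^4 = w·t = m
The first power of t equal to the identity is t^4, so ord(t) = 4.

4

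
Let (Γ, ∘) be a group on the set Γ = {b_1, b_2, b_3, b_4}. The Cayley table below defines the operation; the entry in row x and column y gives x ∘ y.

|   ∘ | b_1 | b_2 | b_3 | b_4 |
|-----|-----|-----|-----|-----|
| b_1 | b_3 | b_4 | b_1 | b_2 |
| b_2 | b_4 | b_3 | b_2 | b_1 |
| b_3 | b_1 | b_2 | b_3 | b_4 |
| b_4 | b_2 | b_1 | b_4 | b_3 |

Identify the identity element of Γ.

The identity e satisfies e ∘ x = x for all x, so its row in the table reproduces the column headers.
Row b_3 reads: b_1, b_2, b_3, b_4 — exactly the header order. So b_3 is the identity.

b_3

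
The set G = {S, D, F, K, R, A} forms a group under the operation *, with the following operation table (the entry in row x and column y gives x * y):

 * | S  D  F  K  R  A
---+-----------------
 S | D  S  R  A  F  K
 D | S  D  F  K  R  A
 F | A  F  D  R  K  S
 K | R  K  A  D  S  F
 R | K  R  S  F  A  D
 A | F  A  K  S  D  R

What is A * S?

F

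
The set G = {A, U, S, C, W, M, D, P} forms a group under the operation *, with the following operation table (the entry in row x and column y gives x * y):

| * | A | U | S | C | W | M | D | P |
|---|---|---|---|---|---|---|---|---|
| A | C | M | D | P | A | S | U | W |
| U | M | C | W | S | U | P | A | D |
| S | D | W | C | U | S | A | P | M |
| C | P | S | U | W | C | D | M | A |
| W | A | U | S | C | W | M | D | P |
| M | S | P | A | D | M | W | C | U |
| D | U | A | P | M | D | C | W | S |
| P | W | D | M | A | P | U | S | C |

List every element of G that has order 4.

Identity is W. Compute the order of each non-identity element by repeated multiplication:
  A: A → C → P → W  (order 4)
  U: U → C → S → W  (order 4)
  S: S → C → U → W  (order 4)
  C: C → W  (order 2)
  M: M → W  (order 2)
  D: D → W  (order 2)
  P: P → C → A → W  (order 4)
Elements of order 4: {A, P, S, U}.
(Structurally, G here is isomorphic to Z_2 x Z_4.)

{A, P, S, U}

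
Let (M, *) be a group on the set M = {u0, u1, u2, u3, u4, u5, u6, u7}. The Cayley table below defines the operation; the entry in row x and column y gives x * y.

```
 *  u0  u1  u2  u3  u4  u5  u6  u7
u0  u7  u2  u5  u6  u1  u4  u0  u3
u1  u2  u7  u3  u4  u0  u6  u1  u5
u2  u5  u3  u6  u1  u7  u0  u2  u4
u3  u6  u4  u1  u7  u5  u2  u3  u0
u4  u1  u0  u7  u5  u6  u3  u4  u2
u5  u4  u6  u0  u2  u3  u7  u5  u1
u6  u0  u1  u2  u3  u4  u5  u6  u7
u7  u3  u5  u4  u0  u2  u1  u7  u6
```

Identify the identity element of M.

u6

The identity e satisfies e * x = x for all x, so its row in the table reproduces the column headers.
Row u6 reads: u0, u1, u2, u3, u4, u5, u6, u7 — exactly the header order. So u6 is the identity.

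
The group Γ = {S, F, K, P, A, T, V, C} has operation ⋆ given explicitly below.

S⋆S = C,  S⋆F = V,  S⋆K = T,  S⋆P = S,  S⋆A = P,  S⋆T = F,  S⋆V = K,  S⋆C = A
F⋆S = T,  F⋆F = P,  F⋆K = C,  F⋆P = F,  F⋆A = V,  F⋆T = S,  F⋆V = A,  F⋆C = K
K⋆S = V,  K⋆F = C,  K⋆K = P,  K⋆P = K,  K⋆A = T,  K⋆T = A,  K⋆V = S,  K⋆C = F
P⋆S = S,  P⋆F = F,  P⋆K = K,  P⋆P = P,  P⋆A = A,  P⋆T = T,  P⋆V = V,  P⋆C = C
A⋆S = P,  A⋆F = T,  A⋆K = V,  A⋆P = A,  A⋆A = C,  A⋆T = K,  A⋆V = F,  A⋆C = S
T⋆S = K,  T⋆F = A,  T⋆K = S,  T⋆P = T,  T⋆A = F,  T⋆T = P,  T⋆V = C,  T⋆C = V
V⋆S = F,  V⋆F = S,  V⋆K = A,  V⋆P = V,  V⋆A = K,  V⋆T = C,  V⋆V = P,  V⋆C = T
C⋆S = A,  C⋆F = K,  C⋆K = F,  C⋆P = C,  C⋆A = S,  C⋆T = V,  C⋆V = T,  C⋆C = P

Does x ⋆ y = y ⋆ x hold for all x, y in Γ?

S ⋆ F = V but F ⋆ S = T.
Since S and F do not commute, Γ is not abelian.

No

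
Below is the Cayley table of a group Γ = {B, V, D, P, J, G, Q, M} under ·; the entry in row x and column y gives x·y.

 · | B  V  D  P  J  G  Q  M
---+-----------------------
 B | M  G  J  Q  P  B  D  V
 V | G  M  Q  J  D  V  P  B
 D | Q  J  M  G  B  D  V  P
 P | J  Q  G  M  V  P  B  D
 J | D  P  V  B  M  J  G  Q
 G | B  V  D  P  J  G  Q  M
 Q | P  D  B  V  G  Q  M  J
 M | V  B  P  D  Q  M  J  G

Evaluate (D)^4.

G

D^1 = D
D^2 = D·D = M
D^3 = M·D = P
D^4 = P·D = G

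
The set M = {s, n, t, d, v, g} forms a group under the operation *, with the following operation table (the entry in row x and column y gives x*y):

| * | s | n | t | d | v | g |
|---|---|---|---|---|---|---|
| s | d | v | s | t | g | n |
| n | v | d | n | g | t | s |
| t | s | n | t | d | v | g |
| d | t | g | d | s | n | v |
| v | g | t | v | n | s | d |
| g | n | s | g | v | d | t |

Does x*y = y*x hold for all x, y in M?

Check whether the table is symmetric across its main diagonal.
Every entry (row x, col y) equals the entry (row y, col x), so M is abelian.

Yes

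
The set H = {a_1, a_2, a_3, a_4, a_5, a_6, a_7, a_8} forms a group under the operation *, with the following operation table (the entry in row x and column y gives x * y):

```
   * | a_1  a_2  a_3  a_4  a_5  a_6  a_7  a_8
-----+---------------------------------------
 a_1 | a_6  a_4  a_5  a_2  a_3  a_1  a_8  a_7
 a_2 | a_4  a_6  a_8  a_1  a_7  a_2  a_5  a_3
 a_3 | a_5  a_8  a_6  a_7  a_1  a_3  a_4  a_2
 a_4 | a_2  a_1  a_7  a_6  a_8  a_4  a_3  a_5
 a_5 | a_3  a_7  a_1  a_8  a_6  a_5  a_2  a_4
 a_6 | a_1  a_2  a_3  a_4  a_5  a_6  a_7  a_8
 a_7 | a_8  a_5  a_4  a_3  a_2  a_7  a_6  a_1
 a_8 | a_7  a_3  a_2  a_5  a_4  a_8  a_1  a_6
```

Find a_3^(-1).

First locate the identity: row a_6 matches the header, so a_6 is the identity.
Scan row a_3 for a_6: a_3 * a_3 = a_6. Hence a_3^(-1) = a_3.

a_3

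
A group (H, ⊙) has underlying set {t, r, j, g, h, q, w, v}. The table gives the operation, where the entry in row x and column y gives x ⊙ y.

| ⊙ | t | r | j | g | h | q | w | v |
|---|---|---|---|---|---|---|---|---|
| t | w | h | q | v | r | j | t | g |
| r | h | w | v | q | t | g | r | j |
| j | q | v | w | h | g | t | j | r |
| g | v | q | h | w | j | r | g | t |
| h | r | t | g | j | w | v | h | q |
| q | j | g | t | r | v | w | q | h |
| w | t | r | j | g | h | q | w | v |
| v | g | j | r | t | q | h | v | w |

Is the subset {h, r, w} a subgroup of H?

r ⊙ h = t, which is not in {h, r, w}.
The subset is not closed under ⊙, so it is not a subgroup.

No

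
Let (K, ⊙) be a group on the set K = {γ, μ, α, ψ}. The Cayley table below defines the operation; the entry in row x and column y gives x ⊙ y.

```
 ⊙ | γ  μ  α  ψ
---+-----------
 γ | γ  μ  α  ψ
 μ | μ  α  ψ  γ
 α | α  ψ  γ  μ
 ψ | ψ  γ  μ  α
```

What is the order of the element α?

2

The identity element is γ (its row matches the header).
α^1 = α
α^2 = α ⊙ α = γ
The first power of α equal to the identity is α^2, so ord(α) = 2.
(Structurally, K here is isomorphic to the cyclic group Z_4.)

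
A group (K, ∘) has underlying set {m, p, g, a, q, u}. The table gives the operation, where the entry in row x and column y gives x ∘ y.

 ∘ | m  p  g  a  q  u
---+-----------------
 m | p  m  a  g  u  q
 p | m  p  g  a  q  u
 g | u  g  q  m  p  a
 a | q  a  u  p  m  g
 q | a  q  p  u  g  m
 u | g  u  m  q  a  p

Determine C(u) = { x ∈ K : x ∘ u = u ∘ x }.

Compare row u with column u entry by entry.
m ∘ u = q but u ∘ m = g, so m does not.
Collecting the elements that commute with u: C(u) = {p, u}.

{p, u}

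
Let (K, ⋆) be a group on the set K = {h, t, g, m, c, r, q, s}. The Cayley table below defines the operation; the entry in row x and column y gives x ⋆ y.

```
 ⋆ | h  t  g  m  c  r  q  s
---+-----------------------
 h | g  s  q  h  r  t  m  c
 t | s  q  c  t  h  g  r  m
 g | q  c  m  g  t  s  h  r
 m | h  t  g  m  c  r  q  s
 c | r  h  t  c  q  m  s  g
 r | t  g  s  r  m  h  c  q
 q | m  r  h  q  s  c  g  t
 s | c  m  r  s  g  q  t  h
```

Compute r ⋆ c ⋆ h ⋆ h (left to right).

g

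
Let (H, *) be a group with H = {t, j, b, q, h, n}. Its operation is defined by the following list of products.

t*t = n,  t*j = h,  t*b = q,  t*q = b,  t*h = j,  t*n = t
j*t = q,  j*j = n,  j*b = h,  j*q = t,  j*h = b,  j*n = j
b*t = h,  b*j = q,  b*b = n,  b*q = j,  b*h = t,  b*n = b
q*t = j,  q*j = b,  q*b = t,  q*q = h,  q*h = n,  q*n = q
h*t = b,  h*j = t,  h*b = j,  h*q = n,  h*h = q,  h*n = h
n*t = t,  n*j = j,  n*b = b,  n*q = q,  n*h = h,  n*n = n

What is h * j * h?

h * j = t
t * h = j

j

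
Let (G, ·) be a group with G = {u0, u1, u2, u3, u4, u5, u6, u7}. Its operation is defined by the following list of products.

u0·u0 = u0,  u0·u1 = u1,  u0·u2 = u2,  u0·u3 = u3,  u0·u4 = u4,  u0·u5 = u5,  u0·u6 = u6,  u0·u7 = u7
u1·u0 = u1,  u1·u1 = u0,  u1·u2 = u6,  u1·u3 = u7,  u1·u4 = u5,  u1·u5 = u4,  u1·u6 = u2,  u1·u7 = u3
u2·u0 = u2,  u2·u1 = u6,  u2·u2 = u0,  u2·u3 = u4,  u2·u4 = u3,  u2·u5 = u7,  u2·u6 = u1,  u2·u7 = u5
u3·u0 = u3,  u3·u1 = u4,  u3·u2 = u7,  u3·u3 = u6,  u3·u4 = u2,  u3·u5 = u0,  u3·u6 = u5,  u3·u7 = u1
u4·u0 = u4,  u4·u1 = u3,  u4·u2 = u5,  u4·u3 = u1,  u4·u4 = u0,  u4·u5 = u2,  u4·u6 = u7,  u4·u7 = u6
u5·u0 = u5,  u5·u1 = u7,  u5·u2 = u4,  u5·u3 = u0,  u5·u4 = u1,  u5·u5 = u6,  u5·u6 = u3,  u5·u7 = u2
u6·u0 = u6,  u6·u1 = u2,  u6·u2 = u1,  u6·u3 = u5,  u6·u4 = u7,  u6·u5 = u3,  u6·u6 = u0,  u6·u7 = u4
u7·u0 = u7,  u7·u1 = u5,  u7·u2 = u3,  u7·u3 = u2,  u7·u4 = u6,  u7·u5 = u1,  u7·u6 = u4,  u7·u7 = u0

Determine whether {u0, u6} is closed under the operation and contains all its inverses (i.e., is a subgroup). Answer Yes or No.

Yes

{u0, u6} contains the identity u0.
Checking products: every product of two elements of {u0, u6} (read from the table) lies in {u0, u6}, so the set is closed.
In a finite group, a nonempty closed subset is a subgroup. So {u0, u6} ≤ G.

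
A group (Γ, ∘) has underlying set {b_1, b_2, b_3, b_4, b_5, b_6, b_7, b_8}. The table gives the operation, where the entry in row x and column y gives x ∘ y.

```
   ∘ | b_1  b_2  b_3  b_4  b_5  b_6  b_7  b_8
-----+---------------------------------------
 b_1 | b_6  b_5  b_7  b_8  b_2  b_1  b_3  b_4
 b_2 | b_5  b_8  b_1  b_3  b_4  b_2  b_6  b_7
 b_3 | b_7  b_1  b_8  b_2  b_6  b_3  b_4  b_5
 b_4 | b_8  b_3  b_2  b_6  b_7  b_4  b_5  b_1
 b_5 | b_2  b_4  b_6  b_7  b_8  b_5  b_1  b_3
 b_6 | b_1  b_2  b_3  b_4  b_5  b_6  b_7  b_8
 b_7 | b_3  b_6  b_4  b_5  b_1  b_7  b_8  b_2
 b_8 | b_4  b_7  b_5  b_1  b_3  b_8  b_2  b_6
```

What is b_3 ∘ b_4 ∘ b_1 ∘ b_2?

b_4

b_3 ∘ b_4 = b_2
b_2 ∘ b_1 = b_5
b_5 ∘ b_2 = b_4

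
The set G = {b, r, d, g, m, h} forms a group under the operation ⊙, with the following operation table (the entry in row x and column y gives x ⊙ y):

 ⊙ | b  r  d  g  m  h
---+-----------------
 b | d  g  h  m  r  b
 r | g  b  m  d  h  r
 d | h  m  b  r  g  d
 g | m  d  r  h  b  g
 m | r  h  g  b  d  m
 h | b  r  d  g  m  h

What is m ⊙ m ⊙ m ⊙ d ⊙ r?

b

m ⊙ m = d
d ⊙ m = g
g ⊙ d = r
r ⊙ r = b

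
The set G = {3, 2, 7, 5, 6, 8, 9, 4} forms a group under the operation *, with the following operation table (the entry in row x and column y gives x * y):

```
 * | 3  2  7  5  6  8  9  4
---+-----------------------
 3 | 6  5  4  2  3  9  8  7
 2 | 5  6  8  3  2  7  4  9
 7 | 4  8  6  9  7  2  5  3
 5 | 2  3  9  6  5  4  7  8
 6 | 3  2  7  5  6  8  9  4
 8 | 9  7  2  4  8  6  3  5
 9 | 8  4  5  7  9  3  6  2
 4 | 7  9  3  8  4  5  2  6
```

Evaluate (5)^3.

5^1 = 5
5^2 = 5 * 5 = 6
5^3 = 6 * 5 = 5

5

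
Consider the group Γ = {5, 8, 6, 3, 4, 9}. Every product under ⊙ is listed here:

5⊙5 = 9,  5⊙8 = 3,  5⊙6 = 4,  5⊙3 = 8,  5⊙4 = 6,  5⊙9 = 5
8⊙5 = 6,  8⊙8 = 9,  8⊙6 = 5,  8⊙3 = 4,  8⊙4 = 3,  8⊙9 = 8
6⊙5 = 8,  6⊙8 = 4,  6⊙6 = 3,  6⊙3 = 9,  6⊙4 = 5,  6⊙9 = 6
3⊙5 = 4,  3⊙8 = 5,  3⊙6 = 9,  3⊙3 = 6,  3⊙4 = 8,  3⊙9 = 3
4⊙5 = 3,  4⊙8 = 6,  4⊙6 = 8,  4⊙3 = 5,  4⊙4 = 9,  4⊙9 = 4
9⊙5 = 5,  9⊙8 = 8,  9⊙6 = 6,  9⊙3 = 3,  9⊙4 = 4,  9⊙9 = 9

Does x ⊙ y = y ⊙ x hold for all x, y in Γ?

No

6 ⊙ 4 = 5 but 4 ⊙ 6 = 8.
Since 6 and 4 do not commute, Γ is not abelian.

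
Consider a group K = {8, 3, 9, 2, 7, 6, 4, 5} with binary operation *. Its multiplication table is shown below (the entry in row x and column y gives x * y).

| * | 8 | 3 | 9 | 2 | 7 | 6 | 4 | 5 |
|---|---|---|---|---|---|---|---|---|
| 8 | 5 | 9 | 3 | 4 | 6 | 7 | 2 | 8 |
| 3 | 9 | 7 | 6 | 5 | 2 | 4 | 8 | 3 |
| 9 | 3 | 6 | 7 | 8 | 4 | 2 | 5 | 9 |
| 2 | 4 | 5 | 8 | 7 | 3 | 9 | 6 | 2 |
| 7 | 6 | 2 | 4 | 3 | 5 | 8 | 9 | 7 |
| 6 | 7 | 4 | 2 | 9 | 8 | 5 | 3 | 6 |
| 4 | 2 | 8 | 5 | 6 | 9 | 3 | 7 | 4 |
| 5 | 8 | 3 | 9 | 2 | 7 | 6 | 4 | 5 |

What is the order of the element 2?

The identity element is 5 (its row matches the header).
2^1 = 2
2^2 = 2 * 2 = 7
2^3 = 7 * 2 = 3
2^4 = 3 * 2 = 5
The first power of 2 equal to the identity is 2^4, so ord(2) = 4.
(Structurally, K here is isomorphic to Z_2 x Z_4.)

4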